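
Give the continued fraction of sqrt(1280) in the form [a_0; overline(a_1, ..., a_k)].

Write x_i = (sqrt(1280) + m_i)/d_i with (m_0, d_0) = (0, 1). a_0 = floor(sqrt(1280)) = 35, since 35^2 = 1225 <= 1280 < 1296 = 36^2.
Iterate m_{i+1} = d_i*a_i - m_i, d_{i+1} = (1280 - m_{i+1}^2)/d_i, a_{i+1} = floor((a_0 + m_{i+1})/d_{i+1}):
  m_1 = 1*35 - 0 = 35, d_1 = (1280 - 35^2)/1 = 55/1 = 55, a_1 = floor((35 + 35)/55) = 1.
  m_2 = 55*1 - 35 = 20, d_2 = (1280 - 20^2)/55 = 880/55 = 16, a_2 = floor((35 + 20)/16) = 3.
  m_3 = 16*3 - 20 = 28, d_3 = (1280 - 28^2)/16 = 496/16 = 31, a_3 = floor((35 + 28)/31) = 2.
  m_4 = 31*2 - 28 = 34, d_4 = (1280 - 34^2)/31 = 124/31 = 4, a_4 = floor((35 + 34)/4) = 17.
  m_5 = 4*17 - 34 = 34, d_5 = (1280 - 34^2)/4 = 124/4 = 31, a_5 = floor((35 + 34)/31) = 2.
  m_6 = 31*2 - 34 = 28, d_6 = (1280 - 28^2)/31 = 496/31 = 16, a_6 = floor((35 + 28)/16) = 3.
  m_7 = 16*3 - 28 = 20, d_7 = (1280 - 20^2)/16 = 880/16 = 55, a_7 = floor((35 + 20)/55) = 1.
  m_8 = 55*1 - 20 = 35, d_8 = (1280 - 35^2)/55 = 55/55 = 1, a_8 = floor((35 + 35)/1) = 70.
  m_9 = 1*70 - 35 = 35, d_9 = (1280 - 35^2)/1 = 55/1 = 55: (m_9, d_9) = (m_1, d_1) = (35, 55), so from here the quotients repeat a_1, ..., a_8; the period length is 8.
Hence the expansion of sqrt(1280) is a_0 = 35 followed by the repeating block 1, 3, 2, 17, 2, 3, 1, 70 (period 8).

[35; overline(1, 3, 2, 17, 2, 3, 1, 70)]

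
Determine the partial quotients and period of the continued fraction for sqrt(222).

Write x_i = (sqrt(222) + m_i)/d_i with (m_0, d_0) = (0, 1). a_0 = floor(sqrt(222)) = 14, since 14^2 = 196 <= 222 < 225 = 15^2.
Iterate m_{i+1} = d_i*a_i - m_i, d_{i+1} = (222 - m_{i+1}^2)/d_i, a_{i+1} = floor((a_0 + m_{i+1})/d_{i+1}):
  m_1 = 1*14 - 0 = 14, d_1 = (222 - 14^2)/1 = 26/1 = 26, a_1 = floor((14 + 14)/26) = 1.
  m_2 = 26*1 - 14 = 12, d_2 = (222 - 12^2)/26 = 78/26 = 3, a_2 = floor((14 + 12)/3) = 8.
  m_3 = 3*8 - 12 = 12, d_3 = (222 - 12^2)/3 = 78/3 = 26, a_3 = floor((14 + 12)/26) = 1.
  m_4 = 26*1 - 12 = 14, d_4 = (222 - 14^2)/26 = 26/26 = 1, a_4 = floor((14 + 14)/1) = 28.
  m_5 = 1*28 - 14 = 14, d_5 = (222 - 14^2)/1 = 26/1 = 26: (m_5, d_5) = (m_1, d_1) = (14, 26), so from here the quotients repeat a_1, ..., a_4; the period length is 4.
Hence the expansion of sqrt(222) is a_0 = 14 followed by the repeating block 1, 8, 1, 28 (period 4).

[14; (1, 8, 1, 28)]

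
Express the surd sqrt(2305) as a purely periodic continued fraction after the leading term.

[48; (96)]

Write x_i = (sqrt(2305) + m_i)/d_i with (m_0, d_0) = (0, 1). a_0 = floor(sqrt(2305)) = 48, since 48^2 = 2304 <= 2305 < 2401 = 49^2.
Iterate m_{i+1} = d_i*a_i - m_i, d_{i+1} = (2305 - m_{i+1}^2)/d_i, a_{i+1} = floor((a_0 + m_{i+1})/d_{i+1}):
  m_1 = 1*48 - 0 = 48, d_1 = (2305 - 48^2)/1 = 1/1 = 1, a_1 = floor((48 + 48)/1) = 96.
  m_2 = 1*96 - 48 = 48, d_2 = (2305 - 48^2)/1 = 1/1 = 1: (m_2, d_2) = (m_1, d_1) = (48, 1), so from here the quotient a_1 repeats; the period length is 1.
Hence the expansion of sqrt(2305) is a_0 = 48 followed by the repeating block 96 (period 1).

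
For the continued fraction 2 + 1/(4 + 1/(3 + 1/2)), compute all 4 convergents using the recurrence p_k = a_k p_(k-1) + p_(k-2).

2/1, 9/4, 29/13, 67/30

Using the convergent recurrence p_i = a_i*p_{i-1} + p_{i-2}, q_i = a_i*q_{i-1} + q_{i-2} with p_{-2}=0, p_{-1}=1, q_{-2}=1, q_{-1}=0:
  i=0: a_0=2, p_0 = 2*1 + 0 = 2, q_0 = 2*0 + 1 = 1.
  i=1: a_1=4, p_1 = 4*2 + 1 = 9, q_1 = 4*1 + 0 = 4.
  i=2: a_2=3, p_2 = 3*9 + 2 = 29, q_2 = 3*4 + 1 = 13.
  i=3: a_3=2, p_3 = 2*29 + 9 = 67, q_3 = 2*13 + 4 = 30.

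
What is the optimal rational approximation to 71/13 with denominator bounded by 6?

Expand x = 71/13 as a continued fraction with the Euclidean algorithm:
  71 = 5*13 + 6, so a_0 = 5.
  13 = 2*6 + 1, so a_1 = 2.
  6 = 6*1 + 0, so a_2 = 6.
so x = [5; 2, 6].
Convergents (p_i = a_i*p_{i-1} + p_{i-2}, q_i = a_i*q_{i-1} + q_{i-2} with p_{-2}=0, p_{-1}=1, q_{-2}=1, q_{-1}=0), until the denominator exceeds 6:
  i=0: a_0=5, p_0 = 5*1 + 0 = 5, q_0 = 5*0 + 1 = 1.
  i=1: a_1=2, p_1 = 2*5 + 1 = 11, q_1 = 2*1 + 0 = 2.
  i=2: a_2=6, p_2 = 6*11 + 5 = 71, q_2 = 6*2 + 1 = 13.
q_2 = 13 > 6, so the last convergent with denominator <= 6 is p_1/q_1 = 11/2.
The closest fraction with denominator <= 6 is either p_1/q_1 or the intermediate fraction (k*p_1 + p_0)/(k*q_1 + q_0) with the largest k >= 1 whose denominator stays <= 6; these approach x as k grows, and every other convergent or intermediate fraction in range is farther away.
Largest k: floor((6 - q_0)/q_1) = floor((6 - 1)/2) = 2.
That gives (2*11 + 5)/(2*2 + 1) = 27/5.
Compare the errors: |x - 11/2| = |71*2 - 11*13|/(13*2) = 1/26, and |x - 27/5| = |71*5 - 27*13|/(13*5) = 4/65.
Cross-multiplying, 1*65 = 65 < 104 = 4*26, so 1/26 is smaller: the convergent 11/2 is closer to x than 27/5.

11/2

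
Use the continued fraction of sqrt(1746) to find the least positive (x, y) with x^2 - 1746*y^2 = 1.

(x, y) = (76049, 1820)

First expand sqrt(1746) as a continued fraction. With x_i = (sqrt(1746) + m_i)/d_i and (m_0, d_0) = (0, 1): a_0 = floor(sqrt(1746)) = 41, since 41^2 = 1681 <= 1746 < 1764 = 42^2.
Iterate m_{i+1} = d_i*a_i - m_i, d_{i+1} = (1746 - m_{i+1}^2)/d_i, a_{i+1} = floor((a_0 + m_{i+1})/d_{i+1}):
  m_1 = 1*41 - 0 = 41, d_1 = (1746 - 41^2)/1 = 65/1 = 65, a_1 = floor((41 + 41)/65) = 1.
  m_2 = 65*1 - 41 = 24, d_2 = (1746 - 24^2)/65 = 1170/65 = 18, a_2 = floor((41 + 24)/18) = 3.
  m_3 = 18*3 - 24 = 30, d_3 = (1746 - 30^2)/18 = 846/18 = 47, a_3 = floor((41 + 30)/47) = 1.
  m_4 = 47*1 - 30 = 17, d_4 = (1746 - 17^2)/47 = 1457/47 = 31, a_4 = floor((41 + 17)/31) = 1.
  m_5 = 31*1 - 17 = 14, d_5 = (1746 - 14^2)/31 = 1550/31 = 50, a_5 = floor((41 + 14)/50) = 1.
  m_6 = 50*1 - 14 = 36, d_6 = (1746 - 36^2)/50 = 450/50 = 9, a_6 = floor((41 + 36)/9) = 8.
  m_7 = 9*8 - 36 = 36, d_7 = (1746 - 36^2)/9 = 450/9 = 50, a_7 = floor((41 + 36)/50) = 1.
  m_8 = 50*1 - 36 = 14, d_8 = (1746 - 14^2)/50 = 1550/50 = 31, a_8 = floor((41 + 14)/31) = 1.
  m_9 = 31*1 - 14 = 17, d_9 = (1746 - 17^2)/31 = 1457/31 = 47, a_9 = floor((41 + 17)/47) = 1.
  m_10 = 47*1 - 17 = 30, d_10 = (1746 - 30^2)/47 = 846/47 = 18, a_10 = floor((41 + 30)/18) = 3.
  m_11 = 18*3 - 30 = 24, d_11 = (1746 - 24^2)/18 = 1170/18 = 65, a_11 = floor((41 + 24)/65) = 1.
  m_12 = 65*1 - 24 = 41, d_12 = (1746 - 41^2)/65 = 65/65 = 1, a_12 = floor((41 + 41)/1) = 82.
  m_13 = 1*82 - 41 = 41, d_13 = (1746 - 41^2)/1 = 65/1 = 65: (m_13, d_13) = (m_1, d_1) = (41, 65), so from here the quotients repeat a_1, ..., a_12; the period length is 12.
So sqrt(1746) = [41; (1, 3, 1, 1, 1, 8, 1, 1, 1, 3, 1, 82)] with period length k = 12.
k is even, so the fundamental solution of x^2 - 1746y^2 = 1 is (p_{k-1}, q_{k-1}) = (p_11, q_11); compute convergents through index 11.
Convergents (p_i = a_i*p_{i-1} + p_{i-2}, q_i = a_i*q_{i-1} + q_{i-2} with p_{-2}=0, p_{-1}=1, q_{-2}=1, q_{-1}=0):
  i=0: a_0=41, p_0 = 41*1 + 0 = 41, q_0 = 41*0 + 1 = 1.
  i=1: a_1=1, p_1 = 1*41 + 1 = 42, q_1 = 1*1 + 0 = 1.
  i=2: a_2=3, p_2 = 3*42 + 41 = 167, q_2 = 3*1 + 1 = 4.
  i=3: a_3=1, p_3 = 1*167 + 42 = 209, q_3 = 1*4 + 1 = 5.
  i=4: a_4=1, p_4 = 1*209 + 167 = 376, q_4 = 1*5 + 4 = 9.
  i=5: a_5=1, p_5 = 1*376 + 209 = 585, q_5 = 1*9 + 5 = 14.
  i=6: a_6=8, p_6 = 8*585 + 376 = 5056, q_6 = 8*14 + 9 = 121.
  i=7: a_7=1, p_7 = 1*5056 + 585 = 5641, q_7 = 1*121 + 14 = 135.
  i=8: a_8=1, p_8 = 1*5641 + 5056 = 10697, q_8 = 1*135 + 121 = 256.
  i=9: a_9=1, p_9 = 1*10697 + 5641 = 16338, q_9 = 1*256 + 135 = 391.
  i=10: a_10=3, p_10 = 3*16338 + 10697 = 59711, q_10 = 3*391 + 256 = 1429.
  i=11: a_11=1, p_11 = 1*59711 + 16338 = 76049, q_11 = 1*1429 + 391 = 1820.
Check: 76049^2 - 1746*1820^2 = 5783450401 - 5783450400 = 1, so (x, y) = (76049, 1820) solves the equation, and by the theorem it is the least positive solution.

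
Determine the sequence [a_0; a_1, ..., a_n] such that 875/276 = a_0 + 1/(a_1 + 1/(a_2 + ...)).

[3; 5, 1, 6, 1, 5]

Run the Euclidean algorithm on 875 and 276; the successive quotients are the partial quotients a_0, a_1, ... (each step inverts the fractional part left over by the previous one):
  875 = 3*276 + 47, so a_0 = 3.
  276 = 5*47 + 41, so a_1 = 5.
  47 = 1*41 + 6, so a_2 = 1.
  41 = 6*6 + 5, so a_3 = 6.
  6 = 1*5 + 1, so a_4 = 1.
  5 = 5*1 + 0, so a_5 = 5.
The remainder reaches 0 after 6 divisions, so the expansion has 6 partial quotients, read off in order.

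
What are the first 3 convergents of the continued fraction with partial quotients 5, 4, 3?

Using the convergent recurrence p_i = a_i*p_{i-1} + p_{i-2}, q_i = a_i*q_{i-1} + q_{i-2} with p_{-2}=0, p_{-1}=1, q_{-2}=1, q_{-1}=0:
  i=0: a_0=5, p_0 = 5*1 + 0 = 5, q_0 = 5*0 + 1 = 1.
  i=1: a_1=4, p_1 = 4*5 + 1 = 21, q_1 = 4*1 + 0 = 4.
  i=2: a_2=3, p_2 = 3*21 + 5 = 68, q_2 = 3*4 + 1 = 13.

5/1, 21/4, 68/13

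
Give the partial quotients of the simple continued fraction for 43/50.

[0; 1, 6, 7]

Run the Euclidean algorithm on 43 and 50; the successive quotients are the partial quotients a_0, a_1, ... (each step inverts the fractional part left over by the previous one):
  43 = 0*50 + 43, so a_0 = 0.
  50 = 1*43 + 7, so a_1 = 1.
  43 = 6*7 + 1, so a_2 = 6.
  7 = 7*1 + 0, so a_3 = 7.
The remainder reaches 0 after 4 divisions, so the expansion has 4 partial quotients, read off in order.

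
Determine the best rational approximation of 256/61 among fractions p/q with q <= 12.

21/5

Expand x = 256/61 as a continued fraction with the Euclidean algorithm:
  256 = 4*61 + 12, so a_0 = 4.
  61 = 5*12 + 1, so a_1 = 5.
  12 = 12*1 + 0, so a_2 = 12.
so x = [4; 5, 12].
Convergents (p_i = a_i*p_{i-1} + p_{i-2}, q_i = a_i*q_{i-1} + q_{i-2} with p_{-2}=0, p_{-1}=1, q_{-2}=1, q_{-1}=0), until the denominator exceeds 12:
  i=0: a_0=4, p_0 = 4*1 + 0 = 4, q_0 = 4*0 + 1 = 1.
  i=1: a_1=5, p_1 = 5*4 + 1 = 21, q_1 = 5*1 + 0 = 5.
  i=2: a_2=12, p_2 = 12*21 + 4 = 256, q_2 = 12*5 + 1 = 61.
q_2 = 61 > 12, so the last convergent with denominator <= 12 is p_1/q_1 = 21/5.
The closest fraction with denominator <= 12 is either p_1/q_1 or the intermediate fraction (k*p_1 + p_0)/(k*q_1 + q_0) with the largest k >= 1 whose denominator stays <= 12; these approach x as k grows, and every other convergent or intermediate fraction in range is farther away.
Largest k: floor((12 - q_0)/q_1) = floor((12 - 1)/5) = 2.
That gives (2*21 + 4)/(2*5 + 1) = 46/11.
Compare the errors: |x - 21/5| = |256*5 - 21*61|/(61*5) = 1/305, and |x - 46/11| = |256*11 - 46*61|/(61*11) = 10/671.
Cross-multiplying, 1*671 = 671 < 3050 = 10*305, so 1/305 is smaller: the convergent 21/5 is closer to x than 46/11.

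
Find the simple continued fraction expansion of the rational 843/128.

Run the Euclidean algorithm on 843 and 128; the successive quotients are the partial quotients a_0, a_1, ... (each step inverts the fractional part left over by the previous one):
  843 = 6*128 + 75, so a_0 = 6.
  128 = 1*75 + 53, so a_1 = 1.
  75 = 1*53 + 22, so a_2 = 1.
  53 = 2*22 + 9, so a_3 = 2.
  22 = 2*9 + 4, so a_4 = 2.
  9 = 2*4 + 1, so a_5 = 2.
  4 = 4*1 + 0, so a_6 = 4.
The remainder reaches 0 after 7 divisions, so the expansion has 7 partial quotients, read off in order.

[6; 1, 1, 2, 2, 2, 4]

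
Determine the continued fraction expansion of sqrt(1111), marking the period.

[33; (3, 66)]

Write x_i = (sqrt(1111) + m_i)/d_i with (m_0, d_0) = (0, 1). a_0 = floor(sqrt(1111)) = 33, since 33^2 = 1089 <= 1111 < 1156 = 34^2.
Iterate m_{i+1} = d_i*a_i - m_i, d_{i+1} = (1111 - m_{i+1}^2)/d_i, a_{i+1} = floor((a_0 + m_{i+1})/d_{i+1}):
  m_1 = 1*33 - 0 = 33, d_1 = (1111 - 33^2)/1 = 22/1 = 22, a_1 = floor((33 + 33)/22) = 3.
  m_2 = 22*3 - 33 = 33, d_2 = (1111 - 33^2)/22 = 22/22 = 1, a_2 = floor((33 + 33)/1) = 66.
  m_3 = 1*66 - 33 = 33, d_3 = (1111 - 33^2)/1 = 22/1 = 22: (m_3, d_3) = (m_1, d_1) = (33, 22), so from here the quotients repeat a_1, a_2; the period length is 2.
Hence the expansion of sqrt(1111) is a_0 = 33 followed by the repeating block 3, 66 (period 2).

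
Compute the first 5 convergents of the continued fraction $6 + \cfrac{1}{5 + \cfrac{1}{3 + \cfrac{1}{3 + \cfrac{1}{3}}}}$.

Using the convergent recurrence p_i = a_i*p_{i-1} + p_{i-2}, q_i = a_i*q_{i-1} + q_{i-2} with p_{-2}=0, p_{-1}=1, q_{-2}=1, q_{-1}=0:
  i=0: a_0=6, p_0 = 6*1 + 0 = 6, q_0 = 6*0 + 1 = 1.
  i=1: a_1=5, p_1 = 5*6 + 1 = 31, q_1 = 5*1 + 0 = 5.
  i=2: a_2=3, p_2 = 3*31 + 6 = 99, q_2 = 3*5 + 1 = 16.
  i=3: a_3=3, p_3 = 3*99 + 31 = 328, q_3 = 3*16 + 5 = 53.
  i=4: a_4=3, p_4 = 3*328 + 99 = 1083, q_4 = 3*53 + 16 = 175.

6/1, 31/5, 99/16, 328/53, 1083/175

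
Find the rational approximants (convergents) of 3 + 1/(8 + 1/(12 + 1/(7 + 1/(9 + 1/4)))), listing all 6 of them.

3/1, 25/8, 303/97, 2146/687, 19617/6280, 80614/25807

Using the convergent recurrence p_i = a_i*p_{i-1} + p_{i-2}, q_i = a_i*q_{i-1} + q_{i-2} with p_{-2}=0, p_{-1}=1, q_{-2}=1, q_{-1}=0:
  i=0: a_0=3, p_0 = 3*1 + 0 = 3, q_0 = 3*0 + 1 = 1.
  i=1: a_1=8, p_1 = 8*3 + 1 = 25, q_1 = 8*1 + 0 = 8.
  i=2: a_2=12, p_2 = 12*25 + 3 = 303, q_2 = 12*8 + 1 = 97.
  i=3: a_3=7, p_3 = 7*303 + 25 = 2146, q_3 = 7*97 + 8 = 687.
  i=4: a_4=9, p_4 = 9*2146 + 303 = 19617, q_4 = 9*687 + 97 = 6280.
  i=5: a_5=4, p_5 = 4*19617 + 2146 = 80614, q_5 = 4*6280 + 687 = 25807.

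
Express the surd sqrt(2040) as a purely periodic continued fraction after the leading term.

Write x_i = (sqrt(2040) + m_i)/d_i with (m_0, d_0) = (0, 1). a_0 = floor(sqrt(2040)) = 45, since 45^2 = 2025 <= 2040 < 2116 = 46^2.
Iterate m_{i+1} = d_i*a_i - m_i, d_{i+1} = (2040 - m_{i+1}^2)/d_i, a_{i+1} = floor((a_0 + m_{i+1})/d_{i+1}):
  m_1 = 1*45 - 0 = 45, d_1 = (2040 - 45^2)/1 = 15/1 = 15, a_1 = floor((45 + 45)/15) = 6.
  m_2 = 15*6 - 45 = 45, d_2 = (2040 - 45^2)/15 = 15/15 = 1, a_2 = floor((45 + 45)/1) = 90.
  m_3 = 1*90 - 45 = 45, d_3 = (2040 - 45^2)/1 = 15/1 = 15: (m_3, d_3) = (m_1, d_1) = (45, 15), so from here the quotients repeat a_1, a_2; the period length is 2.
Hence the expansion of sqrt(2040) is a_0 = 45 followed by the repeating block 6, 90 (period 2).

[45; (6, 90)]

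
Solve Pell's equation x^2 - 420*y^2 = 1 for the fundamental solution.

(x, y) = (41, 2)

First expand sqrt(420) as a continued fraction. With x_i = (sqrt(420) + m_i)/d_i and (m_0, d_0) = (0, 1): a_0 = floor(sqrt(420)) = 20, since 20^2 = 400 <= 420 < 441 = 21^2.
Iterate m_{i+1} = d_i*a_i - m_i, d_{i+1} = (420 - m_{i+1}^2)/d_i, a_{i+1} = floor((a_0 + m_{i+1})/d_{i+1}):
  m_1 = 1*20 - 0 = 20, d_1 = (420 - 20^2)/1 = 20/1 = 20, a_1 = floor((20 + 20)/20) = 2.
  m_2 = 20*2 - 20 = 20, d_2 = (420 - 20^2)/20 = 20/20 = 1, a_2 = floor((20 + 20)/1) = 40.
  m_3 = 1*40 - 20 = 20, d_3 = (420 - 20^2)/1 = 20/1 = 20: (m_3, d_3) = (m_1, d_1) = (20, 20), so from here the quotients repeat a_1, a_2; the period length is 2.
So sqrt(420) = [20; (2, 40)] with period length k = 2.
k is even, so the fundamental solution of x^2 - 420y^2 = 1 is (p_{k-1}, q_{k-1}) = (p_1, q_1); compute convergents through index 1.
Convergents (p_i = a_i*p_{i-1} + p_{i-2}, q_i = a_i*q_{i-1} + q_{i-2} with p_{-2}=0, p_{-1}=1, q_{-2}=1, q_{-1}=0):
  i=0: a_0=20, p_0 = 20*1 + 0 = 20, q_0 = 20*0 + 1 = 1.
  i=1: a_1=2, p_1 = 2*20 + 1 = 41, q_1 = 2*1 + 0 = 2.
Check: 41^2 - 420*2^2 = 1681 - 1680 = 1, so (x, y) = (41, 2) solves the equation, and by the theorem it is the least positive solution.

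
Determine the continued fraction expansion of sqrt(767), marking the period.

Write x_i = (sqrt(767) + m_i)/d_i with (m_0, d_0) = (0, 1). a_0 = floor(sqrt(767)) = 27, since 27^2 = 729 <= 767 < 784 = 28^2.
Iterate m_{i+1} = d_i*a_i - m_i, d_{i+1} = (767 - m_{i+1}^2)/d_i, a_{i+1} = floor((a_0 + m_{i+1})/d_{i+1}):
  m_1 = 1*27 - 0 = 27, d_1 = (767 - 27^2)/1 = 38/1 = 38, a_1 = floor((27 + 27)/38) = 1.
  m_2 = 38*1 - 27 = 11, d_2 = (767 - 11^2)/38 = 646/38 = 17, a_2 = floor((27 + 11)/17) = 2.
  m_3 = 17*2 - 11 = 23, d_3 = (767 - 23^2)/17 = 238/17 = 14, a_3 = floor((27 + 23)/14) = 3.
  m_4 = 14*3 - 23 = 19, d_4 = (767 - 19^2)/14 = 406/14 = 29, a_4 = floor((27 + 19)/29) = 1.
  m_5 = 29*1 - 19 = 10, d_5 = (767 - 10^2)/29 = 667/29 = 23, a_5 = floor((27 + 10)/23) = 1.
  m_6 = 23*1 - 10 = 13, d_6 = (767 - 13^2)/23 = 598/23 = 26, a_6 = floor((27 + 13)/26) = 1.
  m_7 = 26*1 - 13 = 13, d_7 = (767 - 13^2)/26 = 598/26 = 23, a_7 = floor((27 + 13)/23) = 1.
  m_8 = 23*1 - 13 = 10, d_8 = (767 - 10^2)/23 = 667/23 = 29, a_8 = floor((27 + 10)/29) = 1.
  m_9 = 29*1 - 10 = 19, d_9 = (767 - 19^2)/29 = 406/29 = 14, a_9 = floor((27 + 19)/14) = 3.
  m_10 = 14*3 - 19 = 23, d_10 = (767 - 23^2)/14 = 238/14 = 17, a_10 = floor((27 + 23)/17) = 2.
  m_11 = 17*2 - 23 = 11, d_11 = (767 - 11^2)/17 = 646/17 = 38, a_11 = floor((27 + 11)/38) = 1.
  m_12 = 38*1 - 11 = 27, d_12 = (767 - 27^2)/38 = 38/38 = 1, a_12 = floor((27 + 27)/1) = 54.
  m_13 = 1*54 - 27 = 27, d_13 = (767 - 27^2)/1 = 38/1 = 38: (m_13, d_13) = (m_1, d_1) = (27, 38), so from here the quotients repeat a_1, ..., a_12; the period length is 12.
Hence the expansion of sqrt(767) is a_0 = 27 followed by the repeating block 1, 2, 3, 1, 1, 1, 1, 1, 3, 2, 1, 54 (period 12).

[27; (1, 2, 3, 1, 1, 1, 1, 1, 3, 2, 1, 54)]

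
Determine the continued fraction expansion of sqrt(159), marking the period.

Write x_i = (sqrt(159) + m_i)/d_i with (m_0, d_0) = (0, 1). a_0 = floor(sqrt(159)) = 12, since 12^2 = 144 <= 159 < 169 = 13^2.
Iterate m_{i+1} = d_i*a_i - m_i, d_{i+1} = (159 - m_{i+1}^2)/d_i, a_{i+1} = floor((a_0 + m_{i+1})/d_{i+1}):
  m_1 = 1*12 - 0 = 12, d_1 = (159 - 12^2)/1 = 15/1 = 15, a_1 = floor((12 + 12)/15) = 1.
  m_2 = 15*1 - 12 = 3, d_2 = (159 - 3^2)/15 = 150/15 = 10, a_2 = floor((12 + 3)/10) = 1.
  m_3 = 10*1 - 3 = 7, d_3 = (159 - 7^2)/10 = 110/10 = 11, a_3 = floor((12 + 7)/11) = 1.
  m_4 = 11*1 - 7 = 4, d_4 = (159 - 4^2)/11 = 143/11 = 13, a_4 = floor((12 + 4)/13) = 1.
  m_5 = 13*1 - 4 = 9, d_5 = (159 - 9^2)/13 = 78/13 = 6, a_5 = floor((12 + 9)/6) = 3.
  m_6 = 6*3 - 9 = 9, d_6 = (159 - 9^2)/6 = 78/6 = 13, a_6 = floor((12 + 9)/13) = 1.
  m_7 = 13*1 - 9 = 4, d_7 = (159 - 4^2)/13 = 143/13 = 11, a_7 = floor((12 + 4)/11) = 1.
  m_8 = 11*1 - 4 = 7, d_8 = (159 - 7^2)/11 = 110/11 = 10, a_8 = floor((12 + 7)/10) = 1.
  m_9 = 10*1 - 7 = 3, d_9 = (159 - 3^2)/10 = 150/10 = 15, a_9 = floor((12 + 3)/15) = 1.
  m_10 = 15*1 - 3 = 12, d_10 = (159 - 12^2)/15 = 15/15 = 1, a_10 = floor((12 + 12)/1) = 24.
  m_11 = 1*24 - 12 = 12, d_11 = (159 - 12^2)/1 = 15/1 = 15: (m_11, d_11) = (m_1, d_1) = (12, 15), so from here the quotients repeat a_1, ..., a_10; the period length is 10.
Hence the expansion of sqrt(159) is a_0 = 12 followed by the repeating block 1, 1, 1, 1, 3, 1, 1, 1, 1, 24 (period 10).

[12; (1, 1, 1, 1, 3, 1, 1, 1, 1, 24)]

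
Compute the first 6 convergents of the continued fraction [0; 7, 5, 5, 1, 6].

Using the convergent recurrence p_i = a_i*p_{i-1} + p_{i-2}, q_i = a_i*q_{i-1} + q_{i-2} with p_{-2}=0, p_{-1}=1, q_{-2}=1, q_{-1}=0:
  i=0: a_0=0, p_0 = 0*1 + 0 = 0, q_0 = 0*0 + 1 = 1.
  i=1: a_1=7, p_1 = 7*0 + 1 = 1, q_1 = 7*1 + 0 = 7.
  i=2: a_2=5, p_2 = 5*1 + 0 = 5, q_2 = 5*7 + 1 = 36.
  i=3: a_3=5, p_3 = 5*5 + 1 = 26, q_3 = 5*36 + 7 = 187.
  i=4: a_4=1, p_4 = 1*26 + 5 = 31, q_4 = 1*187 + 36 = 223.
  i=5: a_5=6, p_5 = 6*31 + 26 = 212, q_5 = 6*223 + 187 = 1525.

0/1, 1/7, 5/36, 26/187, 31/223, 212/1525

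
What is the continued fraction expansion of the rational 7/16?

Run the Euclidean algorithm on 7 and 16; the successive quotients are the partial quotients a_0, a_1, ... (each step inverts the fractional part left over by the previous one):
  7 = 0*16 + 7, so a_0 = 0.
  16 = 2*7 + 2, so a_1 = 2.
  7 = 3*2 + 1, so a_2 = 3.
  2 = 2*1 + 0, so a_3 = 2.
The remainder reaches 0 after 4 divisions, so the expansion has 4 partial quotients, read off in order.

[0; 2, 3, 2]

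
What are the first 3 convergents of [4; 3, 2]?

4/1, 13/3, 30/7

Using the convergent recurrence p_i = a_i*p_{i-1} + p_{i-2}, q_i = a_i*q_{i-1} + q_{i-2} with p_{-2}=0, p_{-1}=1, q_{-2}=1, q_{-1}=0:
  i=0: a_0=4, p_0 = 4*1 + 0 = 4, q_0 = 4*0 + 1 = 1.
  i=1: a_1=3, p_1 = 3*4 + 1 = 13, q_1 = 3*1 + 0 = 3.
  i=2: a_2=2, p_2 = 2*13 + 4 = 30, q_2 = 2*3 + 1 = 7.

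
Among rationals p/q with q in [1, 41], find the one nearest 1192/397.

3/1

Expand x = 1192/397 as a continued fraction with the Euclidean algorithm:
  1192 = 3*397 + 1, so a_0 = 3.
  397 = 397*1 + 0, so a_1 = 397.
so x = [3; 397].
Convergents (p_i = a_i*p_{i-1} + p_{i-2}, q_i = a_i*q_{i-1} + q_{i-2} with p_{-2}=0, p_{-1}=1, q_{-2}=1, q_{-1}=0), until the denominator exceeds 41:
  i=0: a_0=3, p_0 = 3*1 + 0 = 3, q_0 = 3*0 + 1 = 1.
  i=1: a_1=397, p_1 = 397*3 + 1 = 1192, q_1 = 397*1 + 0 = 397.
q_1 = 397 > 41, so the last convergent with denominator <= 41 is p_0/q_0 = 3/1.
The closest fraction with denominator <= 41 is either p_0/q_0 or the intermediate fraction (k*p_0 + p_{-1})/(k*q_0 + q_{-1}) with the largest k >= 1 whose denominator stays <= 41; these approach x as k grows, and every other convergent or intermediate fraction in range is farther away.
Largest k: floor((41 - q_{-1})/q_0) = floor((41 - 0)/1) = 41 (using the seeds p_{-1} = 1, q_{-1} = 0).
That gives (41*3 + 1)/(41*1 + 0) = 124/41.
Compare the errors: |x - 3/1| = |1192*1 - 3*397|/(397*1) = 1/397, and |x - 124/41| = |1192*41 - 124*397|/(397*41) = 356/16277.
Cross-multiplying, 1*16277 = 16277 < 141332 = 356*397, so 1/397 is smaller: the convergent 3/1 is closer to x than 124/41.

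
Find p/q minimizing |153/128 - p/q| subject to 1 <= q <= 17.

6/5

Expand x = 153/128 as a continued fraction with the Euclidean algorithm:
  153 = 1*128 + 25, so a_0 = 1.
  128 = 5*25 + 3, so a_1 = 5.
  25 = 8*3 + 1, so a_2 = 8.
  3 = 3*1 + 0, so a_3 = 3.
so x = [1; 5, 8, 3].
Convergents (p_i = a_i*p_{i-1} + p_{i-2}, q_i = a_i*q_{i-1} + q_{i-2} with p_{-2}=0, p_{-1}=1, q_{-2}=1, q_{-1}=0), until the denominator exceeds 17:
  i=0: a_0=1, p_0 = 1*1 + 0 = 1, q_0 = 1*0 + 1 = 1.
  i=1: a_1=5, p_1 = 5*1 + 1 = 6, q_1 = 5*1 + 0 = 5.
  i=2: a_2=8, p_2 = 8*6 + 1 = 49, q_2 = 8*5 + 1 = 41.
q_2 = 41 > 17, so the last convergent with denominator <= 17 is p_1/q_1 = 6/5.
The closest fraction with denominator <= 17 is either p_1/q_1 or the intermediate fraction (k*p_1 + p_0)/(k*q_1 + q_0) with the largest k >= 1 whose denominator stays <= 17; these approach x as k grows, and every other convergent or intermediate fraction in range is farther away.
Largest k: floor((17 - q_0)/q_1) = floor((17 - 1)/5) = 3.
That gives (3*6 + 1)/(3*5 + 1) = 19/16.
Compare the errors: |x - 6/5| = |153*5 - 6*128|/(128*5) = 3/640, and |x - 19/16| = |153*16 - 19*128|/(128*16) = 16/2048.
Cross-multiplying, 3*2048 = 6144 < 10240 = 16*640, so 3/640 is smaller: the convergent 6/5 is closer to x than 19/16.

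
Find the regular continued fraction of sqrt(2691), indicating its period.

[51; (1, 6, 1, 102)]

Write x_i = (sqrt(2691) + m_i)/d_i with (m_0, d_0) = (0, 1). a_0 = floor(sqrt(2691)) = 51, since 51^2 = 2601 <= 2691 < 2704 = 52^2.
Iterate m_{i+1} = d_i*a_i - m_i, d_{i+1} = (2691 - m_{i+1}^2)/d_i, a_{i+1} = floor((a_0 + m_{i+1})/d_{i+1}):
  m_1 = 1*51 - 0 = 51, d_1 = (2691 - 51^2)/1 = 90/1 = 90, a_1 = floor((51 + 51)/90) = 1.
  m_2 = 90*1 - 51 = 39, d_2 = (2691 - 39^2)/90 = 1170/90 = 13, a_2 = floor((51 + 39)/13) = 6.
  m_3 = 13*6 - 39 = 39, d_3 = (2691 - 39^2)/13 = 1170/13 = 90, a_3 = floor((51 + 39)/90) = 1.
  m_4 = 90*1 - 39 = 51, d_4 = (2691 - 51^2)/90 = 90/90 = 1, a_4 = floor((51 + 51)/1) = 102.
  m_5 = 1*102 - 51 = 51, d_5 = (2691 - 51^2)/1 = 90/1 = 90: (m_5, d_5) = (m_1, d_1) = (51, 90), so from here the quotients repeat a_1, ..., a_4; the period length is 4.
Hence the expansion of sqrt(2691) is a_0 = 51 followed by the repeating block 1, 6, 1, 102 (period 4).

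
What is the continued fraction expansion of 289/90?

[3; 4, 1, 2, 1, 4]

Run the Euclidean algorithm on 289 and 90; the successive quotients are the partial quotients a_0, a_1, ... (each step inverts the fractional part left over by the previous one):
  289 = 3*90 + 19, so a_0 = 3.
  90 = 4*19 + 14, so a_1 = 4.
  19 = 1*14 + 5, so a_2 = 1.
  14 = 2*5 + 4, so a_3 = 2.
  5 = 1*4 + 1, so a_4 = 1.
  4 = 4*1 + 0, so a_5 = 4.
The remainder reaches 0 after 6 divisions, so the expansion has 6 partial quotients, read off in order.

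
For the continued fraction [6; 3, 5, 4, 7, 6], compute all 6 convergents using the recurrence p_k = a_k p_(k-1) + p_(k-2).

Using the convergent recurrence p_i = a_i*p_{i-1} + p_{i-2}, q_i = a_i*q_{i-1} + q_{i-2} with p_{-2}=0, p_{-1}=1, q_{-2}=1, q_{-1}=0:
  i=0: a_0=6, p_0 = 6*1 + 0 = 6, q_0 = 6*0 + 1 = 1.
  i=1: a_1=3, p_1 = 3*6 + 1 = 19, q_1 = 3*1 + 0 = 3.
  i=2: a_2=5, p_2 = 5*19 + 6 = 101, q_2 = 5*3 + 1 = 16.
  i=3: a_3=4, p_3 = 4*101 + 19 = 423, q_3 = 4*16 + 3 = 67.
  i=4: a_4=7, p_4 = 7*423 + 101 = 3062, q_4 = 7*67 + 16 = 485.
  i=5: a_5=6, p_5 = 6*3062 + 423 = 18795, q_5 = 6*485 + 67 = 2977.

6/1, 19/3, 101/16, 423/67, 3062/485, 18795/2977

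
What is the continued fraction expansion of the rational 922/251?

[3; 1, 2, 16, 2, 2]

Run the Euclidean algorithm on 922 and 251; the successive quotients are the partial quotients a_0, a_1, ... (each step inverts the fractional part left over by the previous one):
  922 = 3*251 + 169, so a_0 = 3.
  251 = 1*169 + 82, so a_1 = 1.
  169 = 2*82 + 5, so a_2 = 2.
  82 = 16*5 + 2, so a_3 = 16.
  5 = 2*2 + 1, so a_4 = 2.
  2 = 2*1 + 0, so a_5 = 2.
The remainder reaches 0 after 6 divisions, so the expansion has 6 partial quotients, read off in order.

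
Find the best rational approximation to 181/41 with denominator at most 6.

Expand x = 181/41 as a continued fraction with the Euclidean algorithm:
  181 = 4*41 + 17, so a_0 = 4.
  41 = 2*17 + 7, so a_1 = 2.
  17 = 2*7 + 3, so a_2 = 2.
  7 = 2*3 + 1, so a_3 = 2.
  3 = 3*1 + 0, so a_4 = 3.
so x = [4; 2, 2, 2, 3].
Convergents (p_i = a_i*p_{i-1} + p_{i-2}, q_i = a_i*q_{i-1} + q_{i-2} with p_{-2}=0, p_{-1}=1, q_{-2}=1, q_{-1}=0), until the denominator exceeds 6:
  i=0: a_0=4, p_0 = 4*1 + 0 = 4, q_0 = 4*0 + 1 = 1.
  i=1: a_1=2, p_1 = 2*4 + 1 = 9, q_1 = 2*1 + 0 = 2.
  i=2: a_2=2, p_2 = 2*9 + 4 = 22, q_2 = 2*2 + 1 = 5.
  i=3: a_3=2, p_3 = 2*22 + 9 = 53, q_3 = 2*5 + 2 = 12.
q_3 = 12 > 6, so the last convergent with denominator <= 6 is p_2/q_2 = 22/5.
The closest fraction with denominator <= 6 is either p_2/q_2 or the intermediate fraction (k*p_2 + p_1)/(k*q_2 + q_1) with the largest k >= 1 whose denominator stays <= 6; these approach x as k grows, and every other convergent or intermediate fraction in range is farther away.
Largest k: floor((6 - q_1)/q_2) = floor((6 - 2)/5) = 0.
Since k = 0, no intermediate fraction beyond p_2/q_2 has denominator <= 6, so the convergent 22/5 is the closest (its error is |181*5 - 22*41|/(41*5) = 3/205).

22/5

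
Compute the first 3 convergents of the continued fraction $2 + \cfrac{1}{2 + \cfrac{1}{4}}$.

Using the convergent recurrence p_i = a_i*p_{i-1} + p_{i-2}, q_i = a_i*q_{i-1} + q_{i-2} with p_{-2}=0, p_{-1}=1, q_{-2}=1, q_{-1}=0:
  i=0: a_0=2, p_0 = 2*1 + 0 = 2, q_0 = 2*0 + 1 = 1.
  i=1: a_1=2, p_1 = 2*2 + 1 = 5, q_1 = 2*1 + 0 = 2.
  i=2: a_2=4, p_2 = 4*5 + 2 = 22, q_2 = 4*2 + 1 = 9.

2/1, 5/2, 22/9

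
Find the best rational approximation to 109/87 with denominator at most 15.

5/4

Expand x = 109/87 as a continued fraction with the Euclidean algorithm:
  109 = 1*87 + 22, so a_0 = 1.
  87 = 3*22 + 21, so a_1 = 3.
  22 = 1*21 + 1, so a_2 = 1.
  21 = 21*1 + 0, so a_3 = 21.
so x = [1; 3, 1, 21].
Convergents (p_i = a_i*p_{i-1} + p_{i-2}, q_i = a_i*q_{i-1} + q_{i-2} with p_{-2}=0, p_{-1}=1, q_{-2}=1, q_{-1}=0), until the denominator exceeds 15:
  i=0: a_0=1, p_0 = 1*1 + 0 = 1, q_0 = 1*0 + 1 = 1.
  i=1: a_1=3, p_1 = 3*1 + 1 = 4, q_1 = 3*1 + 0 = 3.
  i=2: a_2=1, p_2 = 1*4 + 1 = 5, q_2 = 1*3 + 1 = 4.
  i=3: a_3=21, p_3 = 21*5 + 4 = 109, q_3 = 21*4 + 3 = 87.
q_3 = 87 > 15, so the last convergent with denominator <= 15 is p_2/q_2 = 5/4.
The closest fraction with denominator <= 15 is either p_2/q_2 or the intermediate fraction (k*p_2 + p_1)/(k*q_2 + q_1) with the largest k >= 1 whose denominator stays <= 15; these approach x as k grows, and every other convergent or intermediate fraction in range is farther away.
Largest k: floor((15 - q_1)/q_2) = floor((15 - 3)/4) = 3.
That gives (3*5 + 4)/(3*4 + 3) = 19/15.
Compare the errors: |x - 5/4| = |109*4 - 5*87|/(87*4) = 1/348, and |x - 19/15| = |109*15 - 19*87|/(87*15) = 18/1305.
Cross-multiplying, 1*1305 = 1305 < 6264 = 18*348, so 1/348 is smaller: the convergent 5/4 is closer to x than 19/15.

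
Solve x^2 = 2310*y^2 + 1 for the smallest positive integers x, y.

First expand sqrt(2310) as a continued fraction. With x_i = (sqrt(2310) + m_i)/d_i and (m_0, d_0) = (0, 1): a_0 = floor(sqrt(2310)) = 48, since 48^2 = 2304 <= 2310 < 2401 = 49^2.
Iterate m_{i+1} = d_i*a_i - m_i, d_{i+1} = (2310 - m_{i+1}^2)/d_i, a_{i+1} = floor((a_0 + m_{i+1})/d_{i+1}):
  m_1 = 1*48 - 0 = 48, d_1 = (2310 - 48^2)/1 = 6/1 = 6, a_1 = floor((48 + 48)/6) = 16.
  m_2 = 6*16 - 48 = 48, d_2 = (2310 - 48^2)/6 = 6/6 = 1, a_2 = floor((48 + 48)/1) = 96.
  m_3 = 1*96 - 48 = 48, d_3 = (2310 - 48^2)/1 = 6/1 = 6: (m_3, d_3) = (m_1, d_1) = (48, 6), so from here the quotients repeat a_1, a_2; the period length is 2.
So sqrt(2310) = [48; (16, 96)] with period length k = 2.
k is even, so the fundamental solution of x^2 - 2310y^2 = 1 is (p_{k-1}, q_{k-1}) = (p_1, q_1); compute convergents through index 1.
Convergents (p_i = a_i*p_{i-1} + p_{i-2}, q_i = a_i*q_{i-1} + q_{i-2} with p_{-2}=0, p_{-1}=1, q_{-2}=1, q_{-1}=0):
  i=0: a_0=48, p_0 = 48*1 + 0 = 48, q_0 = 48*0 + 1 = 1.
  i=1: a_1=16, p_1 = 16*48 + 1 = 769, q_1 = 16*1 + 0 = 16.
Check: 769^2 - 2310*16^2 = 591361 - 591360 = 1, so (x, y) = (769, 16) solves the equation, and by the theorem it is the least positive solution.

(x, y) = (769, 16)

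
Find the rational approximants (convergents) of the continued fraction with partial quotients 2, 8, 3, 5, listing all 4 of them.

Using the convergent recurrence p_i = a_i*p_{i-1} + p_{i-2}, q_i = a_i*q_{i-1} + q_{i-2} with p_{-2}=0, p_{-1}=1, q_{-2}=1, q_{-1}=0:
  i=0: a_0=2, p_0 = 2*1 + 0 = 2, q_0 = 2*0 + 1 = 1.
  i=1: a_1=8, p_1 = 8*2 + 1 = 17, q_1 = 8*1 + 0 = 8.
  i=2: a_2=3, p_2 = 3*17 + 2 = 53, q_2 = 3*8 + 1 = 25.
  i=3: a_3=5, p_3 = 5*53 + 17 = 282, q_3 = 5*25 + 8 = 133.

2/1, 17/8, 53/25, 282/133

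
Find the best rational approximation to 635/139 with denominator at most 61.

Expand x = 635/139 as a continued fraction with the Euclidean algorithm:
  635 = 4*139 + 79, so a_0 = 4.
  139 = 1*79 + 60, so a_1 = 1.
  79 = 1*60 + 19, so a_2 = 1.
  60 = 3*19 + 3, so a_3 = 3.
  19 = 6*3 + 1, so a_4 = 6.
  3 = 3*1 + 0, so a_5 = 3.
so x = [4; 1, 1, 3, 6, 3].
Convergents (p_i = a_i*p_{i-1} + p_{i-2}, q_i = a_i*q_{i-1} + q_{i-2} with p_{-2}=0, p_{-1}=1, q_{-2}=1, q_{-1}=0), until the denominator exceeds 61:
  i=0: a_0=4, p_0 = 4*1 + 0 = 4, q_0 = 4*0 + 1 = 1.
  i=1: a_1=1, p_1 = 1*4 + 1 = 5, q_1 = 1*1 + 0 = 1.
  i=2: a_2=1, p_2 = 1*5 + 4 = 9, q_2 = 1*1 + 1 = 2.
  i=3: a_3=3, p_3 = 3*9 + 5 = 32, q_3 = 3*2 + 1 = 7.
  i=4: a_4=6, p_4 = 6*32 + 9 = 201, q_4 = 6*7 + 2 = 44.
  i=5: a_5=3, p_5 = 3*201 + 32 = 635, q_5 = 3*44 + 7 = 139.
q_5 = 139 > 61, so the last convergent with denominator <= 61 is p_4/q_4 = 201/44.
The closest fraction with denominator <= 61 is either p_4/q_4 or the intermediate fraction (k*p_4 + p_3)/(k*q_4 + q_3) with the largest k >= 1 whose denominator stays <= 61; these approach x as k grows, and every other convergent or intermediate fraction in range is farther away.
Largest k: floor((61 - q_3)/q_4) = floor((61 - 7)/44) = 1.
That gives (1*201 + 32)/(1*44 + 7) = 233/51.
Compare the errors: |x - 201/44| = |635*44 - 201*139|/(139*44) = 1/6116, and |x - 233/51| = |635*51 - 233*139|/(139*51) = 2/7089.
Cross-multiplying, 1*7089 = 7089 < 12232 = 2*6116, so 1/6116 is smaller: the convergent 201/44 is closer to x than 233/51.

201/44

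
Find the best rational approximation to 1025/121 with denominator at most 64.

Expand x = 1025/121 as a continued fraction with the Euclidean algorithm:
  1025 = 8*121 + 57, so a_0 = 8.
  121 = 2*57 + 7, so a_1 = 2.
  57 = 8*7 + 1, so a_2 = 8.
  7 = 7*1 + 0, so a_3 = 7.
so x = [8; 2, 8, 7].
Convergents (p_i = a_i*p_{i-1} + p_{i-2}, q_i = a_i*q_{i-1} + q_{i-2} with p_{-2}=0, p_{-1}=1, q_{-2}=1, q_{-1}=0), until the denominator exceeds 64:
  i=0: a_0=8, p_0 = 8*1 + 0 = 8, q_0 = 8*0 + 1 = 1.
  i=1: a_1=2, p_1 = 2*8 + 1 = 17, q_1 = 2*1 + 0 = 2.
  i=2: a_2=8, p_2 = 8*17 + 8 = 144, q_2 = 8*2 + 1 = 17.
  i=3: a_3=7, p_3 = 7*144 + 17 = 1025, q_3 = 7*17 + 2 = 121.
q_3 = 121 > 64, so the last convergent with denominator <= 64 is p_2/q_2 = 144/17.
The closest fraction with denominator <= 64 is either p_2/q_2 or the intermediate fraction (k*p_2 + p_1)/(k*q_2 + q_1) with the largest k >= 1 whose denominator stays <= 64; these approach x as k grows, and every other convergent or intermediate fraction in range is farther away.
Largest k: floor((64 - q_1)/q_2) = floor((64 - 2)/17) = 3.
That gives (3*144 + 17)/(3*17 + 2) = 449/53.
Compare the errors: |x - 144/17| = |1025*17 - 144*121|/(121*17) = 1/2057, and |x - 449/53| = |1025*53 - 449*121|/(121*53) = 4/6413.
Cross-multiplying, 1*6413 = 6413 < 8228 = 4*2057, so 1/2057 is smaller: the convergent 144/17 is closer to x than 449/53.

144/17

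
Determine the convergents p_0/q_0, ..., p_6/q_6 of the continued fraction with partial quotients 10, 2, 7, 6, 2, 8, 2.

10/1, 21/2, 157/15, 963/92, 2083/199, 17627/1684, 37337/3567

Using the convergent recurrence p_i = a_i*p_{i-1} + p_{i-2}, q_i = a_i*q_{i-1} + q_{i-2} with p_{-2}=0, p_{-1}=1, q_{-2}=1, q_{-1}=0:
  i=0: a_0=10, p_0 = 10*1 + 0 = 10, q_0 = 10*0 + 1 = 1.
  i=1: a_1=2, p_1 = 2*10 + 1 = 21, q_1 = 2*1 + 0 = 2.
  i=2: a_2=7, p_2 = 7*21 + 10 = 157, q_2 = 7*2 + 1 = 15.
  i=3: a_3=6, p_3 = 6*157 + 21 = 963, q_3 = 6*15 + 2 = 92.
  i=4: a_4=2, p_4 = 2*963 + 157 = 2083, q_4 = 2*92 + 15 = 199.
  i=5: a_5=8, p_5 = 8*2083 + 963 = 17627, q_5 = 8*199 + 92 = 1684.
  i=6: a_6=2, p_6 = 2*17627 + 2083 = 37337, q_6 = 2*1684 + 199 = 3567.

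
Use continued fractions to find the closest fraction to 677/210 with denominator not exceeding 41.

129/40

Expand x = 677/210 as a continued fraction with the Euclidean algorithm:
  677 = 3*210 + 47, so a_0 = 3.
  210 = 4*47 + 22, so a_1 = 4.
  47 = 2*22 + 3, so a_2 = 2.
  22 = 7*3 + 1, so a_3 = 7.
  3 = 3*1 + 0, so a_4 = 3.
so x = [3; 4, 2, 7, 3].
Convergents (p_i = a_i*p_{i-1} + p_{i-2}, q_i = a_i*q_{i-1} + q_{i-2} with p_{-2}=0, p_{-1}=1, q_{-2}=1, q_{-1}=0), until the denominator exceeds 41:
  i=0: a_0=3, p_0 = 3*1 + 0 = 3, q_0 = 3*0 + 1 = 1.
  i=1: a_1=4, p_1 = 4*3 + 1 = 13, q_1 = 4*1 + 0 = 4.
  i=2: a_2=2, p_2 = 2*13 + 3 = 29, q_2 = 2*4 + 1 = 9.
  i=3: a_3=7, p_3 = 7*29 + 13 = 216, q_3 = 7*9 + 4 = 67.
q_3 = 67 > 41, so the last convergent with denominator <= 41 is p_2/q_2 = 29/9.
The closest fraction with denominator <= 41 is either p_2/q_2 or the intermediate fraction (k*p_2 + p_1)/(k*q_2 + q_1) with the largest k >= 1 whose denominator stays <= 41; these approach x as k grows, and every other convergent or intermediate fraction in range is farther away.
Largest k: floor((41 - q_1)/q_2) = floor((41 - 4)/9) = 4.
That gives (4*29 + 13)/(4*9 + 4) = 129/40.
Compare the errors: |x - 29/9| = |677*9 - 29*210|/(210*9) = 3/1890, and |x - 129/40| = |677*40 - 129*210|/(210*40) = 10/8400.
Cross-multiplying, 10*1890 = 18900 < 25200 = 3*8400, so 10/8400 is smaller: the intermediate fraction 129/40 is closer to x than 29/9.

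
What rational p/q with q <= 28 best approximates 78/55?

17/12

Expand x = 78/55 as a continued fraction with the Euclidean algorithm:
  78 = 1*55 + 23, so a_0 = 1.
  55 = 2*23 + 9, so a_1 = 2.
  23 = 2*9 + 5, so a_2 = 2.
  9 = 1*5 + 4, so a_3 = 1.
  5 = 1*4 + 1, so a_4 = 1.
  4 = 4*1 + 0, so a_5 = 4.
so x = [1; 2, 2, 1, 1, 4].
Convergents (p_i = a_i*p_{i-1} + p_{i-2}, q_i = a_i*q_{i-1} + q_{i-2} with p_{-2}=0, p_{-1}=1, q_{-2}=1, q_{-1}=0), until the denominator exceeds 28:
  i=0: a_0=1, p_0 = 1*1 + 0 = 1, q_0 = 1*0 + 1 = 1.
  i=1: a_1=2, p_1 = 2*1 + 1 = 3, q_1 = 2*1 + 0 = 2.
  i=2: a_2=2, p_2 = 2*3 + 1 = 7, q_2 = 2*2 + 1 = 5.
  i=3: a_3=1, p_3 = 1*7 + 3 = 10, q_3 = 1*5 + 2 = 7.
  i=4: a_4=1, p_4 = 1*10 + 7 = 17, q_4 = 1*7 + 5 = 12.
  i=5: a_5=4, p_5 = 4*17 + 10 = 78, q_5 = 4*12 + 7 = 55.
q_5 = 55 > 28, so the last convergent with denominator <= 28 is p_4/q_4 = 17/12.
The closest fraction with denominator <= 28 is either p_4/q_4 or the intermediate fraction (k*p_4 + p_3)/(k*q_4 + q_3) with the largest k >= 1 whose denominator stays <= 28; these approach x as k grows, and every other convergent or intermediate fraction in range is farther away.
Largest k: floor((28 - q_3)/q_4) = floor((28 - 7)/12) = 1.
That gives (1*17 + 10)/(1*12 + 7) = 27/19.
Compare the errors: |x - 17/12| = |78*12 - 17*55|/(55*12) = 1/660, and |x - 27/19| = |78*19 - 27*55|/(55*19) = 3/1045.
Cross-multiplying, 1*1045 = 1045 < 1980 = 3*660, so 1/660 is smaller: the convergent 17/12 is closer to x than 27/19.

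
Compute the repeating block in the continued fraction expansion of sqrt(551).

[23; (2, 8, 1, 8, 2, 46)]

Write x_i = (sqrt(551) + m_i)/d_i with (m_0, d_0) = (0, 1). a_0 = floor(sqrt(551)) = 23, since 23^2 = 529 <= 551 < 576 = 24^2.
Iterate m_{i+1} = d_i*a_i - m_i, d_{i+1} = (551 - m_{i+1}^2)/d_i, a_{i+1} = floor((a_0 + m_{i+1})/d_{i+1}):
  m_1 = 1*23 - 0 = 23, d_1 = (551 - 23^2)/1 = 22/1 = 22, a_1 = floor((23 + 23)/22) = 2.
  m_2 = 22*2 - 23 = 21, d_2 = (551 - 21^2)/22 = 110/22 = 5, a_2 = floor((23 + 21)/5) = 8.
  m_3 = 5*8 - 21 = 19, d_3 = (551 - 19^2)/5 = 190/5 = 38, a_3 = floor((23 + 19)/38) = 1.
  m_4 = 38*1 - 19 = 19, d_4 = (551 - 19^2)/38 = 190/38 = 5, a_4 = floor((23 + 19)/5) = 8.
  m_5 = 5*8 - 19 = 21, d_5 = (551 - 21^2)/5 = 110/5 = 22, a_5 = floor((23 + 21)/22) = 2.
  m_6 = 22*2 - 21 = 23, d_6 = (551 - 23^2)/22 = 22/22 = 1, a_6 = floor((23 + 23)/1) = 46.
  m_7 = 1*46 - 23 = 23, d_7 = (551 - 23^2)/1 = 22/1 = 22: (m_7, d_7) = (m_1, d_1) = (23, 22), so from here the quotients repeat a_1, ..., a_6; the period length is 6.
Hence the expansion of sqrt(551) is a_0 = 23 followed by the repeating block 2, 8, 1, 8, 2, 46 (period 6).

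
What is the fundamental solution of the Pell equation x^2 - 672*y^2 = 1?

(x, y) = (337, 13)

First expand sqrt(672) as a continued fraction. With x_i = (sqrt(672) + m_i)/d_i and (m_0, d_0) = (0, 1): a_0 = floor(sqrt(672)) = 25, since 25^2 = 625 <= 672 < 676 = 26^2.
Iterate m_{i+1} = d_i*a_i - m_i, d_{i+1} = (672 - m_{i+1}^2)/d_i, a_{i+1} = floor((a_0 + m_{i+1})/d_{i+1}):
  m_1 = 1*25 - 0 = 25, d_1 = (672 - 25^2)/1 = 47/1 = 47, a_1 = floor((25 + 25)/47) = 1.
  m_2 = 47*1 - 25 = 22, d_2 = (672 - 22^2)/47 = 188/47 = 4, a_2 = floor((25 + 22)/4) = 11.
  m_3 = 4*11 - 22 = 22, d_3 = (672 - 22^2)/4 = 188/4 = 47, a_3 = floor((25 + 22)/47) = 1.
  m_4 = 47*1 - 22 = 25, d_4 = (672 - 25^2)/47 = 47/47 = 1, a_4 = floor((25 + 25)/1) = 50.
  m_5 = 1*50 - 25 = 25, d_5 = (672 - 25^2)/1 = 47/1 = 47: (m_5, d_5) = (m_1, d_1) = (25, 47), so from here the quotients repeat a_1, ..., a_4; the period length is 4.
So sqrt(672) = [25; (1, 11, 1, 50)] with period length k = 4.
k is even, so the fundamental solution of x^2 - 672y^2 = 1 is (p_{k-1}, q_{k-1}) = (p_3, q_3); compute convergents through index 3.
Convergents (p_i = a_i*p_{i-1} + p_{i-2}, q_i = a_i*q_{i-1} + q_{i-2} with p_{-2}=0, p_{-1}=1, q_{-2}=1, q_{-1}=0):
  i=0: a_0=25, p_0 = 25*1 + 0 = 25, q_0 = 25*0 + 1 = 1.
  i=1: a_1=1, p_1 = 1*25 + 1 = 26, q_1 = 1*1 + 0 = 1.
  i=2: a_2=11, p_2 = 11*26 + 25 = 311, q_2 = 11*1 + 1 = 12.
  i=3: a_3=1, p_3 = 1*311 + 26 = 337, q_3 = 1*12 + 1 = 13.
Check: 337^2 - 672*13^2 = 113569 - 113568 = 1, so (x, y) = (337, 13) solves the equation, and by the theorem it is the least positive solution.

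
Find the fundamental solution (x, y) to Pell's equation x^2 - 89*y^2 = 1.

(x, y) = (500001, 53000)

First expand sqrt(89) as a continued fraction. With x_i = (sqrt(89) + m_i)/d_i and (m_0, d_0) = (0, 1): a_0 = floor(sqrt(89)) = 9, since 9^2 = 81 <= 89 < 100 = 10^2.
Iterate m_{i+1} = d_i*a_i - m_i, d_{i+1} = (89 - m_{i+1}^2)/d_i, a_{i+1} = floor((a_0 + m_{i+1})/d_{i+1}):
  m_1 = 1*9 - 0 = 9, d_1 = (89 - 9^2)/1 = 8/1 = 8, a_1 = floor((9 + 9)/8) = 2.
  m_2 = 8*2 - 9 = 7, d_2 = (89 - 7^2)/8 = 40/8 = 5, a_2 = floor((9 + 7)/5) = 3.
  m_3 = 5*3 - 7 = 8, d_3 = (89 - 8^2)/5 = 25/5 = 5, a_3 = floor((9 + 8)/5) = 3.
  m_4 = 5*3 - 8 = 7, d_4 = (89 - 7^2)/5 = 40/5 = 8, a_4 = floor((9 + 7)/8) = 2.
  m_5 = 8*2 - 7 = 9, d_5 = (89 - 9^2)/8 = 8/8 = 1, a_5 = floor((9 + 9)/1) = 18.
  m_6 = 1*18 - 9 = 9, d_6 = (89 - 9^2)/1 = 8/1 = 8: (m_6, d_6) = (m_1, d_1) = (9, 8), so from here the quotients repeat a_1, ..., a_5; the period length is 5.
So sqrt(89) = [9; (2, 3, 3, 2, 18)] with period length k = 5.
k is odd, so (p_{k-1}, q_{k-1}) only solves x^2 - 89y^2 = -1 and the fundamental solution of x^2 - 89y^2 = 1 is (p_{2k-1}, q_{2k-1}) = (p_9, q_9); compute convergents through index 9, running through the period twice.
Convergents (p_i = a_i*p_{i-1} + p_{i-2}, q_i = a_i*q_{i-1} + q_{i-2} with p_{-2}=0, p_{-1}=1, q_{-2}=1, q_{-1}=0):
  i=0: a_0=9, p_0 = 9*1 + 0 = 9, q_0 = 9*0 + 1 = 1.
  i=1: a_1=2, p_1 = 2*9 + 1 = 19, q_1 = 2*1 + 0 = 2.
  i=2: a_2=3, p_2 = 3*19 + 9 = 66, q_2 = 3*2 + 1 = 7.
  i=3: a_3=3, p_3 = 3*66 + 19 = 217, q_3 = 3*7 + 2 = 23.
  i=4: a_4=2, p_4 = 2*217 + 66 = 500, q_4 = 2*23 + 7 = 53.
  i=5: a_5=18, p_5 = 18*500 + 217 = 9217, q_5 = 18*53 + 23 = 977.
  i=6: a_6=2, p_6 = 2*9217 + 500 = 18934, q_6 = 2*977 + 53 = 2007.
  i=7: a_7=3, p_7 = 3*18934 + 9217 = 66019, q_7 = 3*2007 + 977 = 6998.
  i=8: a_8=3, p_8 = 3*66019 + 18934 = 216991, q_8 = 3*6998 + 2007 = 23001.
  i=9: a_9=2, p_9 = 2*216991 + 66019 = 500001, q_9 = 2*23001 + 6998 = 53000.
Indeed p_4^2 - 89*q_4^2 = 250000 - 250001 = -1, not +1.
Check: 500001^2 - 89*53000^2 = 250001000001 - 250001000000 = 1, so (x, y) = (500001, 53000) solves the equation, and by the theorem it is the least positive solution.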